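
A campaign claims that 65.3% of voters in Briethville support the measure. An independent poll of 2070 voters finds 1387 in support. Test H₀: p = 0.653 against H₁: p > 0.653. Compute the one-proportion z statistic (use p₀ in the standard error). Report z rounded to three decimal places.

z = 1.629

p̂ = 1387/2070 = 0.670048.
SE = √(p₀(1−p₀)/n) = √(0.22659/2070) = 0.010463.
z = (0.670048 − 0.653)/0.010463 = 0.017048/0.010463 = 1.629.
p-value = P(Z > 1.629) ≈ 0.0516.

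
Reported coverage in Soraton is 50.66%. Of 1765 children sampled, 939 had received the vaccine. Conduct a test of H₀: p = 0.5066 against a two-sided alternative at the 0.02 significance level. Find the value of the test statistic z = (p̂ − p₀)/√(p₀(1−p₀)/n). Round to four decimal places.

z = 2.1353

p̂ = 939/1765 ≈ 0.5320113.
SE = √(p₀(1−p₀)/n) = √(0.24996/1765) = 0.0119004.
z = (0.5320113 − 0.5066)/0.0119004 = 0.0254113/0.0119004 = 2.1353.
p-value = 2·P(Z > 2.135) ≈ 0.0327, so at α = 0.02 we fail to reject H₀.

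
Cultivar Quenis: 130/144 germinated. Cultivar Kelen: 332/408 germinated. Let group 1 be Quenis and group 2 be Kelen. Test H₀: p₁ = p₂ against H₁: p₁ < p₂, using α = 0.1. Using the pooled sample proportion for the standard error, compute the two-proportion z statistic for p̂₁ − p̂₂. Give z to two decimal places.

z = 2.49

p̂₁ = 130/144 = 0.9028, p̂₂ = 332/408 = 0.8137.
Pooled p̂ = (130+332)/(144+408) = 462/552 = 0.8370.
SE = √(p̂(1−p̂)(1/n₁+1/n₂)) = √(0.8370·0.1630·0.00939542) = √(0.0012821) = 0.0358.
z = (0.9028 − 0.8137)/0.0358 = 0.0891/0.0358 = 2.49.
p-value = P(Z < 2.487) ≈ 0.9936; since p > α = 0.1, fail to reject H₀.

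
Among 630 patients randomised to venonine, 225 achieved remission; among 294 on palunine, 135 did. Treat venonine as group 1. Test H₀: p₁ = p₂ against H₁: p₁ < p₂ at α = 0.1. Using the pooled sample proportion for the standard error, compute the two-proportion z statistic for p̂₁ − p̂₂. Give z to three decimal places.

p̂₁ = 225/630 ≈ 0.35714, p̂₂ = 135/294 ≈ 0.45918.
Pooled p̂ = (225+135)/(630+294) = 360/924 = 0.38961.
SE = √(0.237814 × 0.00498866) = 0.03444.
z = (0.35714 − 0.45918)/0.03444 = -0.10204/0.03444 = -2.963.
p-value = P(Z < -2.963) ≈ 0.0015. With α = 0.1, reject H₀.

z = -2.963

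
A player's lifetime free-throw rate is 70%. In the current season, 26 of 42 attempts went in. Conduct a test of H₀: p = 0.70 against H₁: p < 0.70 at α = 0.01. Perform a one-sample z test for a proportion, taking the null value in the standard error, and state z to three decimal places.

z = -1.145

p̂ = 26/42 = 0.61905.
SE = √(p₀(1−p₀)/n) = √(0.21/42) = 0.07071.
z = (0.61905 − 0.7)/0.07071 = -0.08095/0.07071 = -1.145.
p-value = P(Z < -1.145) ≈ 0.1261. With α = 0.01, fail to reject H₀.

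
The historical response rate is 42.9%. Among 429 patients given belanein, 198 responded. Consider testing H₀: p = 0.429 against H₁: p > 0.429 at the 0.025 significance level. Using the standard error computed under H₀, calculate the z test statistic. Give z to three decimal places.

p̂ = 198/429 = 0.46154.
Standard error under H₀: √(0.429×0.571/429) = 0.02390.
z = (0.46154 − 0.429)/0.02390 = 0.03254/0.02390 = 1.362.
p-value = P(Z > 1.362) ≈ 0.0866. With α = 0.025, fail to reject H₀.

z = 1.362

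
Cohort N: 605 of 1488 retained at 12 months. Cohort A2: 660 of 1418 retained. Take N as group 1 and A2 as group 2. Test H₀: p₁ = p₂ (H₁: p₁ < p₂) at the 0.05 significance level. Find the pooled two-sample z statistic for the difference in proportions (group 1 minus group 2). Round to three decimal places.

z = -3.199

p̂₁ = 605/1488 = 0.406586, p̂₂ = 660/1418 = 0.465444.
Pooled p̂ = (605+660)/(1488+1418) = 1265/2906 = 0.435306.
SE = √(p̂(1−p̂)(1/n₁+1/n₂)) = √(0.435306·0.564694·0.00137726) = √(0.000338551) = 0.018400.
z = (0.406586 − 0.465444)/0.018400 = -0.058858/0.018400 = -3.199.
p-value = P(Z < -3.199) ≈ 0.0007. With α = 0.05, reject H₀.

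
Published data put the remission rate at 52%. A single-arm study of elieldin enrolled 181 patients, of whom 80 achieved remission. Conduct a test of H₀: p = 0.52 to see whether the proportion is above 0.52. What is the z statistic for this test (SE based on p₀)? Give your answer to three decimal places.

z = -2.101

p̂ = 80/181 ≈ 0.44199.
Standard error under H₀: √(0.52×0.48/181) = 0.03713.
z = (0.44199 − 0.52)/0.03713 = -0.07801/0.03713 = -2.101.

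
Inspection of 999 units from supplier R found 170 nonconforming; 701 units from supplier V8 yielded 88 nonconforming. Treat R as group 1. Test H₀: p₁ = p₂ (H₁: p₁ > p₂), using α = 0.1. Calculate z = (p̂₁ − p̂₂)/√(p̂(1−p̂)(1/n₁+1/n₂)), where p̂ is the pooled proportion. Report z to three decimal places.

z = 2.525

p̂₁ = 170/999 = 0.17017, p̂₂ = 88/701 = 0.12553.
Pooled p̂ = (170+88)/(999+701) = 258/1700 = 0.15176.
SE = √(p̂(1−p̂)(1/n₁+1/n₂)) = √(0.15176·0.84824·0.00242753) = √(0.000312502) = 0.01768.
z = (0.17017 − 0.12553)/0.01768 = 0.04464/0.01768 = 2.525.
p-value = P(Z > 2.525) ≈ 0.0058. With α = 0.1, reject H₀.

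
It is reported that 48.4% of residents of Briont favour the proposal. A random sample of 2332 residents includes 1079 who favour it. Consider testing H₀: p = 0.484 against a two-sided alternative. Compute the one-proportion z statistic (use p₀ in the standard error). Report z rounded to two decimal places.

z = -2.06

p̂ = 1079/2332 = 0.46269.
Standard error under H₀: √(0.484×0.516/2332) = 0.01035.
z = (0.46269 − 0.484)/0.01035 = -0.02131/0.01035 = -2.06.
p-value = 2·P(Z > 2.059) ≈ 0.0395.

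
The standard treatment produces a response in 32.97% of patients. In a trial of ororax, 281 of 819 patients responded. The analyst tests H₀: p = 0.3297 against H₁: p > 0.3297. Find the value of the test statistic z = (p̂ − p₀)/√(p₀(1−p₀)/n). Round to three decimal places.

p̂ = 281/819 = 0.34310.
SE = √(p₀(1−p₀)/n) = √(0.221/819) = 0.01643.
z = (0.34310 − 0.3297)/0.01643 = 0.01340/0.01643 = 0.816.
p-value = P(Z > 0.816) ≈ 0.2073.

z = 0.816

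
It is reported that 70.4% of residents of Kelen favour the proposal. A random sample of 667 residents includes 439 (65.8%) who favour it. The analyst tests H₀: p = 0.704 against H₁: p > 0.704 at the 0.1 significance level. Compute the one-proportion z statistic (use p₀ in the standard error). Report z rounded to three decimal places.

p̂ = 439/667 ≈ 0.658171.
Under H₀, SE = √(0.704·0.296/667) = √(0.00031242) = 0.017675.
z = (0.658171 − 0.704)/0.017675 = -0.045829/0.017675 = -2.593.
p-value = P(Z > -2.593) ≈ 0.9952. With α = 0.1, fail to reject H₀.

z = -2.593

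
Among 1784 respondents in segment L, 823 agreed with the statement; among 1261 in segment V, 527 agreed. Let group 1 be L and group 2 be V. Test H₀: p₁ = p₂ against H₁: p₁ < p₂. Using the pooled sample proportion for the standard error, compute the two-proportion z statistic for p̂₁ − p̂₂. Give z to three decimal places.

p̂₁ = 823/1784 = 0.461323, p̂₂ = 527/1261 = 0.417922.
Pooled p̂ = (823+527)/(1784+1261) = 1350/3045 = 0.443350.
SE = √(0.246791 × 0.00135356) = 0.018277.
z = (0.461323 − 0.417922)/0.018277 = 0.043401/0.018277 = 2.375.

z = 2.375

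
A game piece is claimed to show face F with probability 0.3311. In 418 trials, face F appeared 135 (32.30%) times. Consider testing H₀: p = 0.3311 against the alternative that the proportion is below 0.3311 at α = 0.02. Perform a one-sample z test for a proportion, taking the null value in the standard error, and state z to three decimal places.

p̂ = 135/418 = 0.32297.
SE = √(p₀(1−p₀)/n) = √(0.22147/418) = 0.02302.
z = (0.32297 − 0.3311)/0.02302 = -0.00813/0.02302 = -0.353.
p-value = P(Z < -0.353) ≈ 0.3619; since p > α = 0.02, fail to reject H₀.

z = -0.353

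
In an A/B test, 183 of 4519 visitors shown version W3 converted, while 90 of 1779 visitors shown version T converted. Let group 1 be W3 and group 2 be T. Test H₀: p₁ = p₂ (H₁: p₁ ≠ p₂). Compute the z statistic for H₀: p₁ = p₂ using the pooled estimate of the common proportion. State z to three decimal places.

z = -1.771

p̂₁ = 183/4519 ≈ 0.040496, p̂₂ = 90/1779 ≈ 0.050590.
Pooled p̂ = (183+90)/(4519+1779) = 273/6298 = 0.043347.
SE = √(p̂(1−p̂)(1/n₁+1/n₂)) = √(0.043347·0.956653·0.000783401) = √(3.24862e-05) = 0.005700.
z = (0.040496 − 0.050590)/0.005700 = -0.010094/0.005700 = -1.771.
p-value = 2·P(Z > 1.771) ≈ 0.0765.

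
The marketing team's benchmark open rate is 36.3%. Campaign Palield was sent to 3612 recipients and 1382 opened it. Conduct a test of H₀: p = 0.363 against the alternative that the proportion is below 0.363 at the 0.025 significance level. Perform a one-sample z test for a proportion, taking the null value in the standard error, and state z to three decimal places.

p̂ = 1382/3612 ≈ 0.38261.
SE = √(p₀(1−p₀)/n) = √(0.23123/3612) = 0.00800.
z = (0.38261 − 0.363)/0.00800 = 0.01961/0.00800 = 2.451.
p-value = P(Z < 2.451) ≈ 0.9929; since p > α = 0.025, fail to reject H₀.

z = 2.451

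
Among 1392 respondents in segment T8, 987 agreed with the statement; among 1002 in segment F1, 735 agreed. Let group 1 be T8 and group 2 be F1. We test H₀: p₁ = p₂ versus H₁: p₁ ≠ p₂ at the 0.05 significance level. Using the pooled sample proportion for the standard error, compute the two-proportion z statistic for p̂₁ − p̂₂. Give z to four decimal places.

z = -1.3151

p̂₁ = 987/1392 ≈ 0.709052, p̂₂ = 735/1002 ≈ 0.733533.
Pooled p̂ = (987+735)/(1392+1002) = 1722/2394 = 0.719298.
SE = √(0.201908 × 0.00171639) = 0.018616.
z = (0.709052 − 0.733533)/0.018616 = -0.024481/0.018616 = -1.3151.
p-value = 2·P(Z > 1.315) ≈ 0.1885, so at α = 0.05 we fail to reject H₀.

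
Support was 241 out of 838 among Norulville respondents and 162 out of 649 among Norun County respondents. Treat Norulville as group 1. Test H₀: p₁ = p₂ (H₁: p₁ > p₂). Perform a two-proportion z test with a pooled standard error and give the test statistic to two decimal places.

p̂₁ = 241/838 = 0.28759, p̂₂ = 162/649 = 0.24961.
Pooled p̂ = (241+162)/(838+649) = 403/1487 = 0.27102.
SE = √(0.197566 × 0.00273415) = 0.02324.
z = (0.28759 − 0.24961)/0.02324 = 0.03798/0.02324 = 1.63.

z = 1.63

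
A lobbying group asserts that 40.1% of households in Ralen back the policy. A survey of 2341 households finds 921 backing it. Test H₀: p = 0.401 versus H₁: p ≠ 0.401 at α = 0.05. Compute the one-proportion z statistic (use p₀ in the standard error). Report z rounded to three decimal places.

p̂ = 921/2341 ≈ 0.39342.
SE = √(p₀(1−p₀)/n) = √(0.2402/2341) = 0.01013.
z = (0.39342 − 0.401)/0.01013 = -0.00758/0.01013 = -0.748.
Two-sided p-value ≈ 2·Φ(−0.748) = 0.4544. With α = 0.05, fail to reject H₀.

z = -0.748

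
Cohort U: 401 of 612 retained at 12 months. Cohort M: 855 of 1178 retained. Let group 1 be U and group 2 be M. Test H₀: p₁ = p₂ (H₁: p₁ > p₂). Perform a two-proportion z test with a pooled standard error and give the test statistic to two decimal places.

p̂₁ = 401/612 = 0.6552, p̂₂ = 855/1178 = 0.7258.
Pooled p̂ = (401+855)/(612+1178) = 1256/1790 = 0.7017.
SE = √(0.209327 × 0.00248288) = 0.0228.
z = (0.6552 − 0.7258)/0.0228 = -0.0706/0.0228 = -3.10.

z = -3.10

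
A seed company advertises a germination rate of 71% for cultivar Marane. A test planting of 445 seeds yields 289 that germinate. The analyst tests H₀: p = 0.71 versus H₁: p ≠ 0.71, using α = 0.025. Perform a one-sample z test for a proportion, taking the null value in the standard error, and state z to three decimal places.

z = -2.815

p̂ = 289/445 = 0.64944.
Under H₀, SE = √(0.71·0.29/445) = √(0.000462697) = 0.02151.
z = (0.64944 − 0.71)/0.02151 = -0.06056/0.02151 = -2.815.
p-value = 2·P(Z > 2.815) ≈ 0.0049; since p < α = 0.025, reject H₀.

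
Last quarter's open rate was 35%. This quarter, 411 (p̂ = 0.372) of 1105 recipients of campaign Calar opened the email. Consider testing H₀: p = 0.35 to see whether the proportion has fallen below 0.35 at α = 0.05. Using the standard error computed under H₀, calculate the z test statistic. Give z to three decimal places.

z = 1.529

p̂ = 411/1105 = 0.371946.
SE = √(p₀(1−p₀)/n) = √(0.2275/1105) = 0.014349.
z = (0.371946 − 0.35)/0.014349 = 0.021946/0.014349 = 1.529.
p-value = P(Z < 1.529) ≈ 0.9369. With α = 0.05, fail to reject H₀.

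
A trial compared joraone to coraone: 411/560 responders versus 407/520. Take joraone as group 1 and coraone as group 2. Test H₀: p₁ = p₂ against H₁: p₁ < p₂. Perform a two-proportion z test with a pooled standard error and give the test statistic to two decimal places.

p̂₁ = 411/560 = 0.7339, p̂₂ = 407/520 = 0.7827.
Pooled p̂ = (411+407)/(560+520) = 818/1080 = 0.7574.
SE = √(0.183741 × 0.00370879) = 0.0261.
z = (0.7339 − 0.7827)/0.0261 = -0.0488/0.0261 = -1.87.
p-value = P(Z < -1.868) ≈ 0.0309.

z = -1.87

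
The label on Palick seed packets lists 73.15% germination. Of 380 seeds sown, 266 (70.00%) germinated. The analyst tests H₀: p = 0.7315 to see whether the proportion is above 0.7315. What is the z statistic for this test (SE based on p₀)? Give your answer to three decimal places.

z = -1.386

p̂ = 266/380 = 0.70000.
Under H₀, SE = √(0.7315·0.2685/380) = √(0.000516862) = 0.02273.
z = (0.70000 − 0.7315)/0.02273 = -0.03150/0.02273 = -1.386.
p-value = P(Z > -1.386) ≈ 0.9171.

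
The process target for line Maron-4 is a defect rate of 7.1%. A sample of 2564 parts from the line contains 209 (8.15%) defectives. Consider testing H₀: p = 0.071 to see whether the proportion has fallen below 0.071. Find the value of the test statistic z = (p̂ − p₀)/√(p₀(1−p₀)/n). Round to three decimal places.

p̂ = 209/2564 ≈ 0.08151.
SE = √(p₀(1−p₀)/n) = √(0.065959/2564) = 0.00507.
z = (0.08151 − 0.071)/0.00507 = 0.01051/0.00507 = 2.073.
p-value = P(Z < 2.073) ≈ 0.9809.

z = 2.073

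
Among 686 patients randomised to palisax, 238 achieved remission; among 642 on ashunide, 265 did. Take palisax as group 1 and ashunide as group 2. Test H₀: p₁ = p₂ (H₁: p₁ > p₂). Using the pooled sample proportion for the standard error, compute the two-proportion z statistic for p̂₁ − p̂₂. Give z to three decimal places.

z = -2.472

p̂₁ = 238/686 ≈ 0.346939, p̂₂ = 265/642 ≈ 0.412773.
Pooled p̂ = (238+265)/(686+642) = 503/1328 = 0.378765.
SE = √(p̂(1−p̂)(1/n₁+1/n₂)) = √(0.378765·0.621235·0.00301536) = √(0.00070952) = 0.026637.
z = (0.346939 − 0.412773)/0.026637 = -0.065834/0.026637 = -2.472.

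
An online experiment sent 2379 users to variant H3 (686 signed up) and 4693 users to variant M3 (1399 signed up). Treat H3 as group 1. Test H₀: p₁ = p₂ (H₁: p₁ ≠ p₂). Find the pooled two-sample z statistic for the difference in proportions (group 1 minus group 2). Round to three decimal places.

z = -0.849

p̂₁ = 686/2379 ≈ 0.288356, p̂₂ = 1399/4693 ≈ 0.298104.
Pooled p̂ = (686+1399)/(2379+4693) = 2085/7072 = 0.294825.
SE = √(p̂(1−p̂)(1/n₁+1/n₂)) = √(0.294825·0.705175·0.000633428) = √(0.000131692) = 0.011476.
z = (0.288356 − 0.298104)/0.011476 = -0.009748/0.011476 = -0.849.
Two-sided p-value ≈ 2·Φ(−0.849) = 0.3957.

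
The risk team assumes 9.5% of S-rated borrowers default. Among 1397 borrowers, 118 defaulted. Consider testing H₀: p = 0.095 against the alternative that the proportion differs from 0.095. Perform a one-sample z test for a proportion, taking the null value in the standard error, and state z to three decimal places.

z = -1.343

p̂ = 118/1397 = 0.08447.
Under H₀, SE = √(0.095·0.905/1397) = √(6.15426e-05) = 0.00784.
z = (0.08447 − 0.095)/0.00784 = -0.01053/0.00784 = -1.343.
Two-sided p-value ≈ 2·Φ(−1.343) = 0.1794.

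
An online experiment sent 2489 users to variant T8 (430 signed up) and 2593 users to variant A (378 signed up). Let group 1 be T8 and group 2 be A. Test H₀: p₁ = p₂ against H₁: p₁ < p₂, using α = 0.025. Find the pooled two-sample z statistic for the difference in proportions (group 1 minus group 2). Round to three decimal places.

z = 2.630

p̂₁ = 430/2489 = 0.17276, p̂₂ = 378/2593 = 0.14578.
Pooled p̂ = (430+378)/(2489+2593) = 808/5082 = 0.15899.
SE = √(p̂(1−p̂)(1/n₁+1/n₂)) = √(0.15899·0.84101·0.000787421) = √(0.000105289) = 0.01026.
z = (0.17276 − 0.14578)/0.01026 = 0.02698/0.01026 = 2.630.
p-value = P(Z < 2.630) ≈ 0.9957; since p > α = 0.025, fail to reject H₀.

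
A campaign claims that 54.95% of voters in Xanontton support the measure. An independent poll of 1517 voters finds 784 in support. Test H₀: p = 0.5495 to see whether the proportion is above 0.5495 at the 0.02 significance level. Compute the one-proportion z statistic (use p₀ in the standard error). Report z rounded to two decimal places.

p̂ = 784/1517 ≈ 0.51681.
SE = √(p₀(1−p₀)/n) = √(0.24755/1517) = 0.01277.
z = (0.51681 − 0.5495)/0.01277 = -0.03269/0.01277 = -2.56.
p-value = P(Z > -2.559) ≈ 0.9948; since p > α = 0.02, fail to reject H₀.

z = -2.56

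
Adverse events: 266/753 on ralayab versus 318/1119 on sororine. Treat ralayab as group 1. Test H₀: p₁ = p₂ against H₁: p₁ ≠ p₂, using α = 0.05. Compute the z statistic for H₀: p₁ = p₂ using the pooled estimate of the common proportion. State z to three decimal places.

p̂₁ = 266/753 = 0.35325, p̂₂ = 318/1119 = 0.28418.
Pooled p̂ = (266+318)/(753+1119) = 584/1872 = 0.31197.
SE = √(p̂(1−p̂)(1/n₁+1/n₂)) = √(0.31197·0.68803·0.00222168) = √(0.000476868) = 0.02184.
z = (0.35325 − 0.28418)/0.02184 = 0.06907/0.02184 = 3.163.
p-value = 2·P(Z > 3.163) ≈ 0.0016, so at α = 0.05 we reject H₀.

z = 3.163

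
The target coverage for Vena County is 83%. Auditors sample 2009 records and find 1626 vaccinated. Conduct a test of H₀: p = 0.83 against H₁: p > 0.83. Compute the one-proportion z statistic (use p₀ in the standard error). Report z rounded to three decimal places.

p̂ = 1626/2009 ≈ 0.80936.
SE = √(p₀(1−p₀)/n) = √(0.1411/2009) = 0.00838.
z = (0.80936 − 0.83)/0.00838 = -0.02064/0.00838 = -2.463.
p-value = P(Z > -2.463) ≈ 0.9931.

z = -2.463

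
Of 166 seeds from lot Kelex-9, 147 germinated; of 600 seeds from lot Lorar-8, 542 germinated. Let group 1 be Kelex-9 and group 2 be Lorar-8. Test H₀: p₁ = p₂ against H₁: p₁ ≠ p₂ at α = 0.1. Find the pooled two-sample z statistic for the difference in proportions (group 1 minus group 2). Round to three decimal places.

z = -0.675

p̂₁ = 147/166 ≈ 0.88554, p̂₂ = 542/600 ≈ 0.90333.
Pooled p̂ = (147+542)/(166+600) = 689/766 = 0.89948.
SE = √(0.0904175 × 0.00769076) = 0.02637.
z = (0.88554 − 0.90333)/0.02637 = -0.01779/0.02637 = -0.675.
p-value = 2·P(Z > 0.675) ≈ 0.4999; since p > α = 0.1, fail to reject H₀.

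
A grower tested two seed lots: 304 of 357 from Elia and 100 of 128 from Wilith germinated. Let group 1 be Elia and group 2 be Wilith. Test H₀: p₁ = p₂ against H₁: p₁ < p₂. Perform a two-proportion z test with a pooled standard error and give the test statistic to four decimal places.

p̂₁ = 304/357 = 0.851541, p̂₂ = 100/128 = 0.781250.
Pooled p̂ = (304+100)/(357+128) = 404/485 = 0.832990.
SE = √(0.139118 × 0.0106136) = 0.038426.
z = (0.851541 − 0.781250)/0.038426 = 0.070291/0.038426 = 1.8293.

z = 1.8293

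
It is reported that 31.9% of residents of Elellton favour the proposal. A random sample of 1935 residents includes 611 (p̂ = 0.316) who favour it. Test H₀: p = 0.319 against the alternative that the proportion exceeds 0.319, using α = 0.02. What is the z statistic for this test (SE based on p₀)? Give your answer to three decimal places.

z = -0.306

p̂ = 611/1935 ≈ 0.31576.
Under H₀, SE = √(0.319·0.681/1935) = √(0.000112268) = 0.01060.
z = (0.31576 − 0.319)/0.01060 = -0.00324/0.01060 = -0.306.
p-value = P(Z > -0.306) ≈ 0.6200; since p > α = 0.02, fail to reject H₀.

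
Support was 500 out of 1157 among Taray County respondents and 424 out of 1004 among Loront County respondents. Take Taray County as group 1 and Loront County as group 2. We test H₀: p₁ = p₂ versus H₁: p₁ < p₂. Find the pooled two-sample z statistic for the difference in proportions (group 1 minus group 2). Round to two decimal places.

p̂₁ = 500/1157 = 0.4322, p̂₂ = 424/1004 = 0.4223.
Pooled p̂ = (500+424)/(1157+1004) = 924/2161 = 0.4276.
SE = √(p̂(1−p̂)(1/n₁+1/n₂)) = √(0.4276·0.5724·0.00186032) = √(0.000455323) = 0.0213.
z = (0.4322 − 0.4223)/0.0213 = 0.0099/0.0213 = 0.46.
p-value = P(Z < 0.461) ≈ 0.6777.

z = 0.46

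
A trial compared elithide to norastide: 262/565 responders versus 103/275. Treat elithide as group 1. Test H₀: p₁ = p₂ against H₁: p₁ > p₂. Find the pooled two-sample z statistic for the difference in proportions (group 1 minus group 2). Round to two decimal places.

p̂₁ = 262/565 = 0.4637, p̂₂ = 103/275 = 0.3745.
Pooled p̂ = (262+103)/(565+275) = 365/840 = 0.4345.
SE = √(p̂(1−p̂)(1/n₁+1/n₂)) = √(0.4345·0.5655·0.00540628) = √(0.00132839) = 0.0364.
z = (0.4637 − 0.3745)/0.0364 = 0.0892/0.0364 = 2.45.

z = 2.45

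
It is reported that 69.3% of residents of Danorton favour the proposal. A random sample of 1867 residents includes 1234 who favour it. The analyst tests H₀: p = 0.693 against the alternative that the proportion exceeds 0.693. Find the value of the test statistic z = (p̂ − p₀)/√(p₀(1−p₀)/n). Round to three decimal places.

p̂ = 1234/1867 ≈ 0.660953.
Under H₀, SE = √(0.693·0.307/1867) = √(0.000113953) = 0.010675.
z = (0.660953 − 0.693)/0.010675 = -0.032047/0.010675 = -3.002.

z = -3.002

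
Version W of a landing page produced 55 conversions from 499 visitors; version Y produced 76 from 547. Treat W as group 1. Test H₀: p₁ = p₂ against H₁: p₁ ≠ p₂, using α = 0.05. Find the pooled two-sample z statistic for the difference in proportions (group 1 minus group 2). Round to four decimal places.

p̂₁ = 55/499 ≈ 0.1102204, p̂₂ = 76/547 ≈ 0.1389397.
Pooled p̂ = (55+76)/(499+547) = 131/1046 = 0.1252390.
SE = √(0.109554 × 0.00383216) = 0.0204897.
z = (0.1102204 − 0.1389397)/0.0204897 = -0.0287193/0.0204897 = -1.4016.
Two-sided p-value ≈ 2·Φ(−1.402) = 0.1610. With α = 0.05, fail to reject H₀.

z = -1.4016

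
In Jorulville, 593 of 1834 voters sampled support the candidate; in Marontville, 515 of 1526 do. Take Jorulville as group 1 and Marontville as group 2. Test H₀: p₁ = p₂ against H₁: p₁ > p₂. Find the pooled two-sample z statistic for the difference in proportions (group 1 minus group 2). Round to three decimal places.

p̂₁ = 593/1834 ≈ 0.32334, p̂₂ = 515/1526 ≈ 0.33748.
Pooled p̂ = (593+515)/(1834+1526) = 1108/3360 = 0.32976.
SE = √(p̂(1−p̂)(1/n₁+1/n₂)) = √(0.32976·0.67024·0.00120056) = √(0.000265348) = 0.01629.
z = (0.32334 − 0.33748)/0.01629 = -0.01414/0.01629 = -0.868.

z = -0.868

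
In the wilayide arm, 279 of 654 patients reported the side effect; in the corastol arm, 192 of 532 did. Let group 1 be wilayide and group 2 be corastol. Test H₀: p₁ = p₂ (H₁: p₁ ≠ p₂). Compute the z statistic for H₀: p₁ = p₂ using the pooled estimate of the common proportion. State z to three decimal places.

p̂₁ = 279/654 ≈ 0.42661, p̂₂ = 192/532 ≈ 0.36090.
Pooled p̂ = (279+192)/(654+532) = 471/1186 = 0.39713.
SE = √(p̂(1−p̂)(1/n₁+1/n₂)) = √(0.39713·0.60287·0.00340875) = √(0.000816118) = 0.02857.
z = (0.42661 − 0.36090)/0.02857 = 0.06571/0.02857 = 2.300.

z = 2.300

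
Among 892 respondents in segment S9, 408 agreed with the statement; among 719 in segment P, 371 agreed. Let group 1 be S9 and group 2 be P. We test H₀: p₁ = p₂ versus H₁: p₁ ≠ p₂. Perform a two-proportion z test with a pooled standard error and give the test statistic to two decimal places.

p̂₁ = 408/892 = 0.4574, p̂₂ = 371/719 = 0.5160.
Pooled p̂ = (408+371)/(892+719) = 779/1611 = 0.4836.
SE = √(0.249729 × 0.0025119) = 0.0250.
z = (0.4574 − 0.5160)/0.0250 = -0.0586/0.0250 = -2.34.

z = -2.34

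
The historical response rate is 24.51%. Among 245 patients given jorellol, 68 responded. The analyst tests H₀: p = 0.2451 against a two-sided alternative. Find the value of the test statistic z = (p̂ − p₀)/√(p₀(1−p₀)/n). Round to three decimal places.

z = 1.181

p̂ = 68/245 = 0.27755.
SE = √(p₀(1−p₀)/n) = √(0.18503/245) = 0.02748.
z = (0.27755 − 0.2451)/0.02748 = 0.03245/0.02748 = 1.181.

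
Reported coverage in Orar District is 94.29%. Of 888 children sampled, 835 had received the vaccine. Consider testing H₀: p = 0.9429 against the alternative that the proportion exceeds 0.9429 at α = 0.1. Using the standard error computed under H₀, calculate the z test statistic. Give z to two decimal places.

p̂ = 835/888 ≈ 0.9403.
Under H₀, SE = √(0.9429·0.0571/888) = √(6.06302e-05) = 0.0078.
z = (0.9403 − 0.9429)/0.0078 = -0.0026/0.0078 = -0.33.
p-value = P(Z > -0.332) ≈ 0.6300; since p > α = 0.1, fail to reject H₀.

z = -0.33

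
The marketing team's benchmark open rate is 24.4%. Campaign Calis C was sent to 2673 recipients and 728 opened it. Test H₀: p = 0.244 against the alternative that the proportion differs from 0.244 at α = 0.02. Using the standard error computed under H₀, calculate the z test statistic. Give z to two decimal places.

p̂ = 728/2673 ≈ 0.27235.
SE = √(p₀(1−p₀)/n) = √(0.18446/2673) = 0.00831.
z = (0.27235 − 0.244)/0.00831 = 0.02835/0.00831 = 3.41.
p-value = 2·P(Z > 3.413) ≈ 0.0006; since p < α = 0.02, reject H₀.

z = 3.41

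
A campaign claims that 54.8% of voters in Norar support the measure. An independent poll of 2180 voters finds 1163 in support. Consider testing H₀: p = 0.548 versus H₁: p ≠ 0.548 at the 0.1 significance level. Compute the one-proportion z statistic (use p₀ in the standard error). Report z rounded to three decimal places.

p̂ = 1163/2180 ≈ 0.533486.
SE = √(p₀(1−p₀)/n) = √(0.2477/2180) = 0.010659.
z = (0.533486 − 0.548)/0.010659 = -0.014514/0.010659 = -1.362.
p-value = 2·P(Z > 1.362) ≈ 0.1733; since p > α = 0.1, fail to reject H₀.

z = -1.362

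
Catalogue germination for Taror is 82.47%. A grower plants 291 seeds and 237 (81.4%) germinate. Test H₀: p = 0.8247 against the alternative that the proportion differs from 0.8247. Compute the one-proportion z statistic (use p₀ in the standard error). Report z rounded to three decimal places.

p̂ = 237/291 ≈ 0.81443.
Under H₀, SE = √(0.8247·0.1753/291) = √(0.000496804) = 0.02229.
z = (0.81443 − 0.8247)/0.02229 = -0.01027/0.02229 = -0.461.
p-value = 2·P(Z > 0.461) ≈ 0.6451.

z = -0.461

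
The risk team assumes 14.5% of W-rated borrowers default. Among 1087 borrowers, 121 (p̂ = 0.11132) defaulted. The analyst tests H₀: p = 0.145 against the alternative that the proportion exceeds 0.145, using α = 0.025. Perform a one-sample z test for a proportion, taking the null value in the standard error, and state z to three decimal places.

z = -3.154

p̂ = 121/1087 = 0.11132.
Standard error under H₀: √(0.145×0.855/1087) = 0.01068.
z = (0.11132 − 0.145)/0.01068 = -0.03368/0.01068 = -3.154.
p-value = P(Z > -3.154) ≈ 0.9992, so at α = 0.025 we fail to reject H₀.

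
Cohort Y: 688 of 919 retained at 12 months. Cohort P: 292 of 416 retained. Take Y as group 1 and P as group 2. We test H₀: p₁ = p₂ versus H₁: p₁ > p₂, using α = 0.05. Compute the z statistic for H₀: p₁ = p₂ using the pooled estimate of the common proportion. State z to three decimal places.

z = 1.789

p̂₁ = 688/919 = 0.74864, p̂₂ = 292/416 = 0.70192.
Pooled p̂ = (688+292)/(919+416) = 980/1335 = 0.73408.
SE = √(0.195205 × 0.00349199) = 0.02611.
z = (0.74864 − 0.70192)/0.02611 = 0.04672/0.02611 = 1.789.
p-value = P(Z > 1.789) ≈ 0.0368; since p < α = 0.05, reject H₀.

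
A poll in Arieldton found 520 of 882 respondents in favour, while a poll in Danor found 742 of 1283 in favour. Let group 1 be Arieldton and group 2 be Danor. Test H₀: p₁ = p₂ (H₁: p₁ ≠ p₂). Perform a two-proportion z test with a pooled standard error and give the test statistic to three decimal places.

z = 0.521

p̂₁ = 520/882 ≈ 0.58957, p̂₂ = 742/1283 ≈ 0.57833.
Pooled p̂ = (520+742)/(882+1283) = 1262/2165 = 0.58291.
SE = √(p̂(1−p̂)(1/n₁+1/n₂)) = √(0.58291·0.41709·0.00191321) = √(0.000465151) = 0.02157.
z = (0.58957 − 0.57833)/0.02157 = 0.01124/0.02157 = 0.521.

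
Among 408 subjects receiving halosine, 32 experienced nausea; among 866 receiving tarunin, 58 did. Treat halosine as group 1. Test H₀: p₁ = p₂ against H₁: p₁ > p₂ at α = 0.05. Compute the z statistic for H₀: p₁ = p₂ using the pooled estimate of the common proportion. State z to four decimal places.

p̂₁ = 32/408 ≈ 0.078431, p̂₂ = 58/866 ≈ 0.066975.
Pooled p̂ = (32+58)/(408+866) = 90/1274 = 0.070644.
SE = √(0.0656531 × 0.00360571) = 0.015386.
z = (0.078431 − 0.066975)/0.015386 = 0.011456/0.015386 = 0.7446.
p-value = P(Z > 0.745) ≈ 0.2282. With α = 0.05, fail to reject H₀.

z = 0.7446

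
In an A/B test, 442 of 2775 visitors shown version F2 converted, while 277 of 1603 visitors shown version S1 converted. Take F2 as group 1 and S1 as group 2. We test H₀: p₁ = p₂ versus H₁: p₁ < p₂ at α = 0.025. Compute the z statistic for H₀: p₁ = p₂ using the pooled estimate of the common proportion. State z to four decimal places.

p̂₁ = 442/2775 = 0.159279, p̂₂ = 277/1603 = 0.172801.
Pooled p̂ = (442+277)/(2775+1603) = 719/4378 = 0.164230.
SE = √(p̂(1−p̂)(1/n₁+1/n₂)) = √(0.164230·0.835770·0.000984191) = √(0.000135089) = 0.011623.
z = (0.159279 − 0.172801)/0.011623 = -0.013522/0.011623 = -1.1634.
p-value = P(Z < -1.163) ≈ 0.1223; since p > α = 0.025, fail to reject H₀.

z = -1.1634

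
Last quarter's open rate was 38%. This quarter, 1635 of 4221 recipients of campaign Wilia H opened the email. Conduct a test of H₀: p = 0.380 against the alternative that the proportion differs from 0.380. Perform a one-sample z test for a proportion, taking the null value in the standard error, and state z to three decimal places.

z = 0.984

p̂ = 1635/4221 = 0.38735.
Under H₀, SE = √(0.38·0.62/4221) = √(5.58162e-05) = 0.00747.
z = (0.38735 − 0.38)/0.00747 = 0.00735/0.00747 = 0.984.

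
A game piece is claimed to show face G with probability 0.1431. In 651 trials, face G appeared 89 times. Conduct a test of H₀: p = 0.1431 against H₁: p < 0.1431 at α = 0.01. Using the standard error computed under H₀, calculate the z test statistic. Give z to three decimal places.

z = -0.465

p̂ = 89/651 ≈ 0.136713.
Standard error under H₀: √(0.1431×0.8569/651) = 0.013724.
z = (0.136713 − 0.1431)/0.013724 = -0.006387/0.013724 = -0.465.
p-value = P(Z < -0.465) ≈ 0.3208. With α = 0.01, fail to reject H₀.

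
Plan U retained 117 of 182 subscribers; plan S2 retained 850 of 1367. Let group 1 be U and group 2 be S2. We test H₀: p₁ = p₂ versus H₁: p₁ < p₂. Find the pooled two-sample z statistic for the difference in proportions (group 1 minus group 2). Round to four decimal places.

p̂₁ = 117/182 ≈ 0.642857, p̂₂ = 850/1367 ≈ 0.621800.
Pooled p̂ = (117+850)/(182+1367) = 967/1549 = 0.624274.
SE = √(0.234556 × 0.00622603) = 0.038215.
z = (0.642857 − 0.621800)/0.038215 = 0.021057/0.038215 = 0.5510.
p-value = P(Z < 0.551) ≈ 0.7092.

z = 0.5510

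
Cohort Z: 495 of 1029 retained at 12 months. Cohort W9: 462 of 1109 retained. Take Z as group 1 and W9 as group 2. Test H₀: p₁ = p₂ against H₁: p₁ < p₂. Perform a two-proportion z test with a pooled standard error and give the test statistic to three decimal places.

p̂₁ = 495/1029 = 0.48105, p̂₂ = 462/1109 = 0.41659.
Pooled p̂ = (495+462)/(1029+1109) = 957/2138 = 0.44761.
SE = √(0.247256 × 0.00187353) = 0.02152.
z = (0.48105 − 0.41659)/0.02152 = 0.06446/0.02152 = 2.995.
p-value = P(Z < 2.995) ≈ 0.9986.

z = 2.995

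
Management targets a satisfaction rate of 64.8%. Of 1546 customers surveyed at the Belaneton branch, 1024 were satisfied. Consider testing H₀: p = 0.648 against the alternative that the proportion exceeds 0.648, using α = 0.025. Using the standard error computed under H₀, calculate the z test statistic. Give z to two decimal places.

p̂ = 1024/1546 = 0.66235.
SE = √(p₀(1−p₀)/n) = √(0.2281/1546) = 0.01215.
z = (0.66235 − 0.648)/0.01215 = 0.01435/0.01215 = 1.18.
p-value = P(Z > 1.182) ≈ 0.1186. With α = 0.025, fail to reject H₀.

z = 1.18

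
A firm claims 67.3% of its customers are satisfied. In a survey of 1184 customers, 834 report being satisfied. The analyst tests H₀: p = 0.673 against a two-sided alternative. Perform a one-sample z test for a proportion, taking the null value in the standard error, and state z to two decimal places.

p̂ = 834/1184 ≈ 0.70439.
Standard error under H₀: √(0.673×0.327/1184) = 0.01363.
z = (0.70439 − 0.673)/0.01363 = 0.03139/0.01363 = 2.30.

z = 2.30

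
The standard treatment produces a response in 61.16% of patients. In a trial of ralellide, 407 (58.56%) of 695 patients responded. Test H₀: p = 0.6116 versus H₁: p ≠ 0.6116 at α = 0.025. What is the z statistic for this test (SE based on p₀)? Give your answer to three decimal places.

p̂ = 407/695 = 0.58561.
Under H₀, SE = √(0.6116·0.3884/695) = √(0.000341792) = 0.01849.
z = (0.58561 − 0.6116)/0.01849 = -0.02599/0.01849 = -1.406.
Two-sided p-value ≈ 2·Φ(−1.406) = 0.1598. With α = 0.025, fail to reject H₀.

z = -1.406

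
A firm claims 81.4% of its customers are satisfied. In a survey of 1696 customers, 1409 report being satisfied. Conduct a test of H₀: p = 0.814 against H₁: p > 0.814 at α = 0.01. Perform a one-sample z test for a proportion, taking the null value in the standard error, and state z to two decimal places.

p̂ = 1409/1696 ≈ 0.83078.
Under H₀, SE = √(0.814·0.186/1696) = √(8.92712e-05) = 0.00945.
z = (0.83078 − 0.814)/0.00945 = 0.01678/0.00945 = 1.78.
p-value = P(Z > 1.776) ≈ 0.0379; since p > α = 0.01, fail to reject H₀.

z = 1.78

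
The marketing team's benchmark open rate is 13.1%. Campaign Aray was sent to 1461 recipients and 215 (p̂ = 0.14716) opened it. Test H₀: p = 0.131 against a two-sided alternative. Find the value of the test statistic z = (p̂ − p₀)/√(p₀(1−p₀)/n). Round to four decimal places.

p̂ = 215/1461 = 0.1471595.
Under H₀, SE = √(0.131·0.869/1461) = √(7.79185e-05) = 0.0088271.
z = (0.1471595 − 0.131)/0.0088271 = 0.0161595/0.0088271 = 1.8307.
Two-sided p-value ≈ 2·Φ(−1.831) = 0.0672.

z = 1.8307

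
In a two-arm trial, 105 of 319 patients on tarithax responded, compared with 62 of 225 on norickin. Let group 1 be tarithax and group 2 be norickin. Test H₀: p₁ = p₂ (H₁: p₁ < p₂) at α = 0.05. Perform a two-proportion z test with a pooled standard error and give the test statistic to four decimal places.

p̂₁ = 105/319 ≈ 0.329154, p̂₂ = 62/225 ≈ 0.275556.
Pooled p̂ = (105+62)/(319+225) = 167/544 = 0.306985.
SE = √(p̂(1−p̂)(1/n₁+1/n₂)) = √(0.306985·0.693015·0.00757924) = √(0.00161245) = 0.040155.
z = (0.329154 − 0.275556)/0.040155 = 0.053598/0.040155 = 1.3348.
p-value = P(Z < 1.335) ≈ 0.9090. With α = 0.05, fail to reject H₀.

z = 1.3348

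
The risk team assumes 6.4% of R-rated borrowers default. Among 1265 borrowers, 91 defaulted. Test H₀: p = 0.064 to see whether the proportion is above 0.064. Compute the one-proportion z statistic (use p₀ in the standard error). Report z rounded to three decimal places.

z = 1.153

p̂ = 91/1265 ≈ 0.071937.
SE = √(p₀(1−p₀)/n) = √(0.059904/1265) = 0.006881.
z = (0.071937 − 0.064)/0.006881 = 0.007937/0.006881 = 1.153.
p-value = P(Z > 1.153) ≈ 0.1244.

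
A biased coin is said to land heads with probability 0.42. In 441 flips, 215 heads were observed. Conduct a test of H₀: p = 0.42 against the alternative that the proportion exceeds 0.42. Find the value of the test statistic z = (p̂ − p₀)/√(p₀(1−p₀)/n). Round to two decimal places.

z = 2.87

p̂ = 215/441 = 0.4875.
Under H₀, SE = √(0.42·0.58/441) = √(0.000552381) = 0.0235.
z = (0.4875 − 0.42)/0.0235 = 0.0675/0.0235 = 2.87.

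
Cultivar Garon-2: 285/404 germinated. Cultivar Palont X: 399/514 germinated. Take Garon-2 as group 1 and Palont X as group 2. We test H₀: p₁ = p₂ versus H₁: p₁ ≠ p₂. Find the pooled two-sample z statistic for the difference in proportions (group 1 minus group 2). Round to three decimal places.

p̂₁ = 285/404 ≈ 0.705446, p̂₂ = 399/514 ≈ 0.776265.
Pooled p̂ = (285+399)/(404+514) = 684/918 = 0.745098.
SE = √(p̂(1−p̂)(1/n₁+1/n₂)) = √(0.745098·0.254902·0.00442077) = √(0.000839624) = 0.028976.
z = (0.705446 − 0.776265)/0.028976 = -0.070819/0.028976 = -2.444.

z = -2.444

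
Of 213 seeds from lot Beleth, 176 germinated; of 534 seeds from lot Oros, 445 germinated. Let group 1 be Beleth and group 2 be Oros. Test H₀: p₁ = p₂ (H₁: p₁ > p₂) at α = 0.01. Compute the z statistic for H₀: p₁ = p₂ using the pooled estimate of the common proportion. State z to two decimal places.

p̂₁ = 176/213 = 0.8263, p̂₂ = 445/534 = 0.8333.
Pooled p̂ = (176+445)/(213+534) = 621/747 = 0.8313.
SE = √(0.140224 × 0.00656749) = 0.0303.
z = (0.8263 − 0.8333)/0.0303 = -0.0070/0.0303 = -0.23.
p-value = P(Z > -0.232) ≈ 0.5918, so at α = 0.01 we fail to reject H₀.

z = -0.23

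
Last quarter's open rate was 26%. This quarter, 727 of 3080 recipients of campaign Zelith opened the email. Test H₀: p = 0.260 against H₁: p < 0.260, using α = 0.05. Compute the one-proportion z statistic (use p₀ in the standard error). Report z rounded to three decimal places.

p̂ = 727/3080 = 0.236039.
SE = √(p₀(1−p₀)/n) = √(0.1924/3080) = 0.007904.
z = (0.236039 − 0.26)/0.007904 = -0.023961/0.007904 = -3.032.
p-value = P(Z < -3.032) ≈ 0.0012; since p < α = 0.05, reject H₀.

z = -3.032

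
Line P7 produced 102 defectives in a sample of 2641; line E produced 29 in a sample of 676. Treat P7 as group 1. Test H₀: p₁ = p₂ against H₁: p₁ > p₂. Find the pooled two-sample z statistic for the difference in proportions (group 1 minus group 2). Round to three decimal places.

p̂₁ = 102/2641 = 0.03862, p̂₂ = 29/676 = 0.04290.
Pooled p̂ = (102+29)/(2641+676) = 131/3317 = 0.03949.
SE = √(p̂(1−p̂)(1/n₁+1/n₂)) = √(0.03949·0.96051·0.00185793) = √(7.04785e-05) = 0.00840.
z = (0.03862 − 0.04290)/0.00840 = -0.00428/0.00840 = -0.510.
p-value = P(Z > -0.510) ≈ 0.6948.

z = -0.510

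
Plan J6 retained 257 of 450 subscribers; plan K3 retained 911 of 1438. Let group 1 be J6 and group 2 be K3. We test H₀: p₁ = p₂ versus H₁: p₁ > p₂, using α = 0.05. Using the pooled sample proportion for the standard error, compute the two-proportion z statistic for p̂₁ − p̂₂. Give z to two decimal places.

z = -2.38

p̂₁ = 257/450 = 0.5711, p̂₂ = 911/1438 = 0.6335.
Pooled p̂ = (257+911)/(450+1438) = 1168/1888 = 0.6186.
SE = √(0.235924 × 0.00291763) = 0.0262.
z = (0.5711 − 0.6335)/0.0262 = -0.0624/0.0262 = -2.38.
p-value = P(Z > -2.379) ≈ 0.9913, so at α = 0.05 we fail to reject H₀.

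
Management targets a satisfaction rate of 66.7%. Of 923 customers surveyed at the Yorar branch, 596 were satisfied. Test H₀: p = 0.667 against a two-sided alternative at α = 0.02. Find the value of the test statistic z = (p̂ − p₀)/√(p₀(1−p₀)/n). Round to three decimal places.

p̂ = 596/923 ≈ 0.64572.
Under H₀, SE = √(0.667·0.333/923) = √(0.00024064) = 0.01551.
z = (0.64572 − 0.667)/0.01551 = -0.02128/0.01551 = -1.372.
Two-sided p-value ≈ 2·Φ(−1.372) = 0.1701, so at α = 0.02 we fail to reject H₀.

z = -1.372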